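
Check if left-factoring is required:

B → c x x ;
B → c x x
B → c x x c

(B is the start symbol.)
Left-factoring is needed when two productions for the same non-terminal
share a common prefix on the right-hand side.

Productions for B:
  B → c x x ;
  B → c x x
  B → c x x c

Found common prefix 'c x x' in productions for B

Answer: Yes, B has productions with common prefix 'c x x'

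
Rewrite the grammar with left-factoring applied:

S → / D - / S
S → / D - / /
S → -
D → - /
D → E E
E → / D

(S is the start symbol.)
S → / D - / S'
S' → S
S' → /
S → -
D → - /
D → E E
E → / D

Left-factoring transforms A → αβ₁ | αβ₂ into A → αA' and A' → β₁ | β₂
(α is the longest common prefix among the alternatives). Repeat until
no nonterminal has two alternatives with a common prefix.

Round 1: S has alternatives sharing prefix '/ D - /'. Introduce S': S → / D - / S'
  Add: S' → S
  Add: S' → /

No remaining common prefixes — done.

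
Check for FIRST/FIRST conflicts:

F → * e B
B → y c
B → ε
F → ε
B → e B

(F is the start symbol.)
No FIRST/FIRST conflicts.

A FIRST/FIRST conflict occurs when two productions N → α and N → β for the same non-terminal have FIRST(α) ∩ FIRST(β) ≠ ∅ (with ε ∈ FIRST of a nullable right-hand side, so two nullable alternatives also conflict).

Productions for F:
  F → * e B: FIRST = { '*' }
  F → ε: FIRST = { ε }
Productions for B:
  B → y c: FIRST = { 'y' }
  B → ε: FIRST = { ε }
  B → e B: FIRST = { 'e' }

All alternatives of each non-terminal have pairwise disjoint FIRST sets.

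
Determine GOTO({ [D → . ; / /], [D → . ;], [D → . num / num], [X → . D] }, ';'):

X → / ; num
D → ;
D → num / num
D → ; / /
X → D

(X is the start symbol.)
{ [D → ; . / /], [D → ; .] }

GOTO(I, ';') = CLOSURE({ [A → αX.β] : [A → α.Xβ] ∈ I, X = ';' })

Items with dot before ';', with the dot advanced:
  [D → . ;] → [D → ; .]
  [D → . ; / /] → [D → ; . / /]
Closure adds nothing (no advanced item has the dot before a non-terminal).

GOTO = { [D → ; . / /], [D → ; .] }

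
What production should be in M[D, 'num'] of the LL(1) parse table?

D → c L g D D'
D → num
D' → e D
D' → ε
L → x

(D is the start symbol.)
D → num

To find M[D, 'num'], we find productions for D where 'num' is in the predict set (PREDICT(N → α) = (FIRST(α) \ {ε}) ∪ (FOLLOW(N) if α ⇒* ε)).

D → c L g D D': PREDICT = { 'c' }
D → num: PREDICT = { 'num' }
  'num' is in predict set, so this production goes in M[D, 'num']

M[D, 'num'] = D → num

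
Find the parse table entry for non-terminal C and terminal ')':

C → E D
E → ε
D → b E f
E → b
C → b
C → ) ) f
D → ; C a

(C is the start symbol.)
To find M[C, ')'], we find productions for C where ')' is in the predict set (PREDICT(N → α) = (FIRST(α) \ {ε}) ∪ (FOLLOW(N) if α ⇒* ε)).

Relevant sets:
  FIRST(E) = { 'b', ε }
  FIRST(D) = { ';', 'b' }

C → E D: PREDICT = { ';', 'b' }
C → b: PREDICT = { 'b' }
C → ) ) f: PREDICT = { ')' }
  ')' is in predict set, so this production goes in M[C, ')']

M[C, ')'] = C → ) ) f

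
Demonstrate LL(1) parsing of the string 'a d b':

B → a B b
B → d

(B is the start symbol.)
Stack is shown with the top on the left.

Stack    Input    Action
------------------------
B $      a d b $  output B → a B b
a B b $  a d b $  match 'a'
B b $    d b $    output B → d
d b $    d b $    match 'd'
b $      b $      match 'b'
$        $        accept

The string is accepted.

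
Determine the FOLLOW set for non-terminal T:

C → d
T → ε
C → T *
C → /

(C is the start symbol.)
In C → T *: T is followed by '*', add FIRST('*') \ {ε} = { '*' }

Taking the union: FOLLOW(T) = { '*' }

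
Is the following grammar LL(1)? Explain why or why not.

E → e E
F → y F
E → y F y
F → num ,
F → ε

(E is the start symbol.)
A grammar is LL(1) if for each non-terminal N with multiple productions, the predict sets of those productions are pairwise disjoint, where PREDICT(N → α) = (FIRST(α) \ {ε}) ∪ (FOLLOW(N) if α ⇒* ε).

Relevant sets:
  FOLLOW(F) = { 'y' }

For E:
  PREDICT(E → e E) = { 'e' }
  PREDICT(E → y F y) = { 'y' }
For F:
  PREDICT(F → y F) = { 'y' }
  PREDICT(F → num ',') = { 'num' }
  PREDICT(F → ε) = { 'y' }

Conflict found: Predict set conflict for F: { 'y' }
The grammar is NOT LL(1).

Answer: No. Predict set conflict for F: { 'y' }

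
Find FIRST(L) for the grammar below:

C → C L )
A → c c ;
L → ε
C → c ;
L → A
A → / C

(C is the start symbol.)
To compute FIRST(L), examine every production with L on the left-hand side, reading each right-hand side left to right until a non-nullable symbol is reached.

FIRST sets of the other non-terminals involved (by the same procedure, iterated to a fixed point):
  FIRST(A) = { '/', 'c' }

From L → ε:
  - ε-production, so ε ∈ FIRST(L)
From L → A:
  - A is a non-terminal: add FIRST(A) \ {ε} = { '/', 'c' }
    A is not nullable, so stop

Collecting: FIRST(L) = { '/', 'c', ε }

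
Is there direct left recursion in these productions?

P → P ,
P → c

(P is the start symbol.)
Yes, P is left-recursive

Direct left recursion occurs when N → N α for some non-terminal N (the right-hand side begins with the left-hand side itself).

P → P ,: LEFT RECURSIVE (starts with P)
P → c: starts with c

The grammar has direct left recursion on: P.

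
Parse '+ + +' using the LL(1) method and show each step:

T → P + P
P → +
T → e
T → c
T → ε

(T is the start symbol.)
Stack is shown with the top on the left.

Stack    Input    Action
------------------------
T $      + + + $  output T → P + P
P + P $  + + + $  output P → +
+ + P $  + + + $  match '+'
+ P $    + + $    match '+'
P $      + $      output P → +
+ $      + $      match '+'
$        $        accept

The string is accepted.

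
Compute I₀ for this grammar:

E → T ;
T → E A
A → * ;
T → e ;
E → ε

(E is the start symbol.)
{ [E → . T ;], [E → .], [E' → . E], [T → . E A], [T → . e ;] }

First, augment the grammar with E' → E
I₀ = CLOSURE({ [E' → . E] }):
  [E' → . E] has the dot before E: add [E → . T ;], [E → .]
  [E → . T ;] has the dot before T: add [T → . E A], [T → . e ;]
No further items can be added.

I₀ = { [E → . T ;], [E → .], [E' → . E], [T → . E A], [T → . e ;] }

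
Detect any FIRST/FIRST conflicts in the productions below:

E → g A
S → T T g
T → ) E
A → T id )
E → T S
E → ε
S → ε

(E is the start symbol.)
No FIRST/FIRST conflicts.

A FIRST/FIRST conflict occurs when two productions N → α and N → β for the same non-terminal have FIRST(α) ∩ FIRST(β) ≠ ∅ (with ε ∈ FIRST of a nullable right-hand side, so two nullable alternatives also conflict).

FIRST sets of the non-terminals at (or reachable through a nullable prefix from) the front of some alternative:
  FIRST(T) = { ')' }

Productions for E:
  E → g A: FIRST = { 'g' }
  E → T S: FIRST = { ')' }
  E → ε: FIRST = { ε }
Productions for S:
  S → T T g: FIRST = { ')' }
  S → ε: FIRST = { ε }
T, A have only one production, so no FIRST/FIRST conflict is possible there.

All alternatives of each non-terminal have pairwise disjoint FIRST sets.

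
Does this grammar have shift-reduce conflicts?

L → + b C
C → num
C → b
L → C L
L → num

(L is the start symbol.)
A shift-reduce conflict occurs when an LR(0) state has both:
  - a complete (reduce) item [A → α .] (dot at the end), and
  - a shift item [B → β . c γ] (dot before a terminal).

Augment with L' → L and build the canonical LR(0) collection (I0 = CLOSURE({[L' → . L]}), then GOTO on every symbol after a dot until no new states appear). It has 10 states:
  I0: { [C → . b], [C → . num], [L → . + b C], [L → . C L], [L → . num], [L' → . L] }  — shift
  I1: { [L → + . b C] }  — shift
  I2: { [C → . b], [C → . num], [L → . + b C], [L → . C L], [L → . num], [L → C . L] }  — shift
  I3: { [L' → L .] }  — accept
  I4: { [C → b .] }  — reduce
  I5: { [C → num .], [L → num .] }  — 2 reduces
  I6: { [L → C L .] }  — reduce
  I7: { [C → . b], [C → . num], [L → + b . C] }  — shift
  I8: { [L → + b C .] }  — reduce
  I9: { [C → num .] }  — reduce

No state contains both a complete item and a shift item.

Answer: No shift-reduce conflicts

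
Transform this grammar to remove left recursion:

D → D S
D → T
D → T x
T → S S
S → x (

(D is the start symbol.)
D is directly left-recursive. The standard transformation for
  A → A α₁ | ... | A α_m | β₁ | ... | β_n
is
  A  → β₁ A' | ... | β_n A'
  A' → α₁ A' | ... | α_m A' | ε

D → T becomes D → T D'
D → T x becomes D → T x D'
D → D S becomes D' → S D'
Add D' → ε

Productions for other non-terminals are unchanged:
  T → S S
  S → x (

Resulting grammar:
D → T D'
D → T x D'
D' → S D'
D' → ε
T → S S
S → x (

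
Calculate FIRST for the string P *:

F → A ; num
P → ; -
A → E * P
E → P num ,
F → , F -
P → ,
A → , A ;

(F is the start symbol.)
{ ',', ';' }

FIRST sets of the non-terminals involved (from the grammar, by fixed-point iteration):
  FIRST(P) = { ',', ';' }

To compute FIRST(P *), process the symbols left to right:
Symbol P is a non-terminal. Add FIRST(P) \ {ε} = { ',', ';' }
P is not nullable (ε ∉ FIRST(P)), so stop here.
FIRST(P *) = { ',', ';' }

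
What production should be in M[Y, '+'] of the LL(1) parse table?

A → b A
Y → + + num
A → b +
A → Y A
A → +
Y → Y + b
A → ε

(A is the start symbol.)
Y → + + num, Y → Y + b

To find M[Y, '+'], we find productions for Y where '+' is in the predict set (PREDICT(N → α) = (FIRST(α) \ {ε}) ∪ (FOLLOW(N) if α ⇒* ε)).

Relevant sets:
  FIRST(Y) = { '+' }

Y → + + num: PREDICT = { '+' }
  '+' is in predict set, so this production goes in M[Y, '+']
Y → Y + b: PREDICT = { '+' }
  '+' is in predict set, so this production goes in M[Y, '+']

M[Y, '+'] = Y → + + num, Y → Y + b  (a multiply-defined cell — the grammar is not LL(1))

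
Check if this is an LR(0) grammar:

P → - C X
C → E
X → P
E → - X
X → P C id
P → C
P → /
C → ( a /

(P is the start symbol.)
A grammar is LR(0) if no state in the canonical LR(0) collection has:
  - both a shift item (dot before a terminal) and a complete item (shift-reduce conflict), or
  - two or more complete items (reduce-reduce conflict; the accept item [P' → P .] counts as a complete item here).

Augment with P' → P and build the canonical LR(0) collection (I0 = CLOSURE({[P' → . P]}), then GOTO on every symbol after a dot until no new states appear). It has 16 states:
  I0: { [C → . ( a /], [C → . E], [E → . - X], [P → . - C X], [P → . /], [P → . C], [P' → . P] }  — shift
  I1: { [C → ( . a /] }  — shift
  I2: { [C → . ( a /], [C → . E], [E → - . X], [E → . - X], [P → - . C X], [P → . - C X], [P → . /], [P → . C], [X → . P C id], [X → . P] }  — shift
  I3: { [P → / .] }  — reduce
  I4: { [P → C .] }  — reduce
  I5: { [C → E .] }  — reduce
  I6: { [P' → P .] }  — accept
  I7: { [C → . ( a /], [C → . E], [E → . - X], [P → - C . X], [P → . - C X], [P → . /], [P → . C], [P → C .], [X → . P C id], [X → . P] }  — shift, reduce
  I8: { [C → . ( a /], [C → . E], [E → . - X], [X → P . C id], [X → P .] }  — shift, reduce
  I9: { [E → - X .] }  — reduce
  I10: { [C → . ( a /], [C → . E], [E → - . X], [E → . - X], [P → . - C X], [P → . /], [P → . C], [X → . P C id], [X → . P] }  — shift
  I11: { [X → P C . id] }  — shift
  I12: { [X → P C id .] }  — reduce
  I13: { [P → - C X .] }  — reduce
  I14: { [C → ( a . /] }  — shift
  I15: { [C → ( a / .] }  — reduce

Conflict in state I7:
  Shift-reduce conflict between [P → C .] and [C → . ( a /]
So the grammar is NOT LR(0).

Answer: No. Shift-reduce conflict between [P → C .] and [C → . ( a /]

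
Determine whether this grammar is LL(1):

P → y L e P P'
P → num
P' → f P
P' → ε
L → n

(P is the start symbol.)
Relevant sets:
  FOLLOW(P') = { $, 'f' }

For P:
  PREDICT(P → y L e P P') = { 'y' }
  PREDICT(P → num) = { 'num' }
For P':
  PREDICT(P' → f P) = { 'f' }
  PREDICT(P' → ε) = { $, 'f' }
L has a single production, so nothing to check there.

Conflict found: Predict set conflict for P': { 'f' }
The grammar is NOT LL(1).

Answer: No. Predict set conflict for P': { 'f' }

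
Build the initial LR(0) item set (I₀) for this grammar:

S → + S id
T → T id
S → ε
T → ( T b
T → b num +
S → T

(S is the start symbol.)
{ [S → . + S id], [S → . T], [S → .], [S' → . S], [T → . ( T b], [T → . T id], [T → . b num +] }

First, augment the grammar with S' → S
I₀ = CLOSURE({ [S' → . S] }):
  [S' → . S] has the dot before S: add [S → . + S id], [S → .], [S → . T]
  [S → . T] has the dot before T: add [T → . T id], [T → . ( T b], [T → . b num +]
No further items can be added.

I₀ = { [S → . + S id], [S → . T], [S → .], [S' → . S], [T → . ( T b], [T → . T id], [T → . b num +] }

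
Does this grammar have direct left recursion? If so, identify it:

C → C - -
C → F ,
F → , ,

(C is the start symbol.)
Direct left recursion occurs when N → N α for some non-terminal N (the right-hand side begins with the left-hand side itself).

C → C - -: LEFT RECURSIVE (starts with C)
C → F ,: starts with F
F → , ,: starts with ','

The grammar has direct left recursion on: C.

Answer: Yes, C is left-recursive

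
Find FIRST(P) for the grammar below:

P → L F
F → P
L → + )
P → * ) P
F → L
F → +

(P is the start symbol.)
To compute FIRST(P), examine every production with P on the left-hand side, reading each right-hand side left to right until a non-nullable symbol is reached.

FIRST sets of the other non-terminals involved (by the same procedure, iterated to a fixed point):
  FIRST(L) = { '+' }

From P → L F:
  - L is a non-terminal: add FIRST(L) \ {ε} = { '+' }
    L is not nullable, so stop
From P → * ) P:
  - '*' is a terminal: add '*' and stop

Collecting: FIRST(P) = { '*', '+' }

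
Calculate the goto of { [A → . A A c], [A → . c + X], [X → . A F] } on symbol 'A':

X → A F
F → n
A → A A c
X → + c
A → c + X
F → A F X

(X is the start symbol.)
GOTO(I, 'A') = CLOSURE({ [A → αX.β] : [A → α.Xβ] ∈ I, X = 'A' })

Items with dot before 'A', with the dot advanced:
  [A → . A A c] → [A → A . A c]
  [X → . A F] → [X → A . F]
Closure of the advanced items:
  [A → A . A c] has the dot before A: add [A → . A A c], [A → . c + X]
  [X → A . F] has the dot before F: add [F → . n], [F → . A F X]

GOTO = { [A → . A A c], [A → . c + X], [A → A . A c], [F → . A F X], [F → . n], [X → A . F] }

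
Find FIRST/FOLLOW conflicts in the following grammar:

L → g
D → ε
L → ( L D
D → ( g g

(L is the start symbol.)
Nullable non-terminals: D.

D: nullable alternative(s) D → ε; FOLLOW(D) = { $, '(' }
  D → ε: FIRST \ {ε} = { } — this is the only nullable alternative, skip
  D → ( g g: FIRST \ {ε} = { '(' } — overlaps FOLLOW(D) on { '(' }: CONFLICT

L has no nullable alternative, so no FIRST/FOLLOW check is needed there.

So the grammar has 1 FIRST/FOLLOW conflict (marked CONFLICT above).

Answer: Yes. D → '(' g g with FOLLOW(D) on { '(' }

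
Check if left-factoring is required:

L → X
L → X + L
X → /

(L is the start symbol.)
Left-factoring is needed when two productions for the same non-terminal
share a common prefix on the right-hand side.

Productions for L:
  L → X
  L → X + L

Found common prefix 'X' in productions for L

Answer: Yes, L has productions with common prefix 'X'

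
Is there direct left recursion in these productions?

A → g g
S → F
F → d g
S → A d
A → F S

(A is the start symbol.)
No direct left recursion

Direct left recursion occurs when N → N α for some non-terminal N (the right-hand side begins with the left-hand side itself).

A → g g: starts with g
S → F: starts with F
F → d g: starts with d
S → A d: starts with A
A → F S: starts with F

No direct left recursion found.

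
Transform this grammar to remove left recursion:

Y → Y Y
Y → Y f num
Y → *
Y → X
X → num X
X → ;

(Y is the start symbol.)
Y → * Y'
Y → X Y'
Y' → Y Y'
Y' → f num Y'
Y' → ε
X → num X
X → ;

Y is directly left-recursive. The standard transformation for
  A → A α₁ | ... | A α_m | β₁ | ... | β_n
is
  A  → β₁ A' | ... | β_n A'
  A' → α₁ A' | ... | α_m A' | ε

Y → * becomes Y → * Y'
Y → X becomes Y → X Y'
Y → Y Y becomes Y' → Y Y'
Y → Y f num becomes Y' → f num Y'
Add Y' → ε

Productions for other non-terminals are unchanged:
  X → num X
  X → ;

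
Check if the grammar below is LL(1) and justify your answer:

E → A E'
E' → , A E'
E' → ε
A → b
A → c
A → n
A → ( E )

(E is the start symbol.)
Yes, the grammar is LL(1).

A grammar is LL(1) if for each non-terminal N with multiple productions, the predict sets of those productions are pairwise disjoint, where PREDICT(N → α) = (FIRST(α) \ {ε}) ∪ (FOLLOW(N) if α ⇒* ε).

Relevant sets:
  FOLLOW(E') = { $, ')' }

For E':
  PREDICT(E' → ',' A E') = { ',' }
  PREDICT(E' → ε) = { $, ')' }
For A:
  PREDICT(A → b) = { 'b' }
  PREDICT(A → c) = { 'c' }
  PREDICT(A → n) = { 'n' }
  PREDICT(A → '(' E ')') = { '(' }
E has a single production, so nothing to check there.

All predict sets are disjoint. The grammar IS LL(1).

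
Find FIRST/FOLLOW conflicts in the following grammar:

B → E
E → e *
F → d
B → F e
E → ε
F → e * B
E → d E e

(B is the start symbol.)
Yes. B → F e with FOLLOW(B) on { 'e' }; E → e '*' with FOLLOW(E) on { 'e' }

Nullable non-terminals: B, E.
FIRST sets used below: FIRST(E) = { 'd', 'e', ε }, FIRST(F) = { 'd', 'e' }

B: nullable alternative(s) B → E; FOLLOW(B) = { $, 'e' }
  B → E: FIRST \ {ε} = { 'd', 'e' } — this is the only nullable alternative, skip
  B → F e: FIRST \ {ε} = { 'd', 'e' } — overlaps FOLLOW(B) on { 'e' }: CONFLICT

E: nullable alternative(s) E → ε; FOLLOW(E) = { $, 'e' }
  E → e *: FIRST \ {ε} = { 'e' } — overlaps FOLLOW(E) on { 'e' }: CONFLICT
  E → ε: FIRST \ {ε} = { } — this is the only nullable alternative, skip
  E → d E e: FIRST \ {ε} = { 'd' } — disjoint from FOLLOW(E)

F has no nullable alternative, so no FIRST/FOLLOW check is needed there.

So the grammar has 2 FIRST/FOLLOW conflicts (marked CONFLICT above).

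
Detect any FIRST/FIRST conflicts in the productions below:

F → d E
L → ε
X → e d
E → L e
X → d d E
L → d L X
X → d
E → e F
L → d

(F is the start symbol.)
Yes. L → d L X / L → d on { 'd' }; X → d d E / X → d on { 'd' }; E → L e / E → e F on { 'e' }

A FIRST/FIRST conflict occurs when two productions N → α and N → β for the same non-terminal have FIRST(α) ∩ FIRST(β) ≠ ∅ (with ε ∈ FIRST of a nullable right-hand side, so two nullable alternatives also conflict).

FIRST sets of the non-terminals at (or reachable through a nullable prefix from) the front of some alternative:
  FIRST(L) = { 'd', ε }

Productions for L:
  L → ε: FIRST = { ε }
  L → d L X: FIRST = { 'd' }
  L → d: FIRST = { 'd' }
Productions for X:
  X → e d: FIRST = { 'e' }
  X → d d E: FIRST = { 'd' }
  X → d: FIRST = { 'd' }
Productions for E:
  E → L e: FIRST = { 'd', 'e' }
  E → e F: FIRST = { 'e' }
F has only one production, so no FIRST/FIRST conflict is possible there.

Conflict for L: L → d L X and L → d
  Overlap: { 'd' }
Conflict for X: X → d d E and X → d
  Overlap: { 'd' }
Conflict for E: E → L e and E → e F
  Overlap: { 'e' }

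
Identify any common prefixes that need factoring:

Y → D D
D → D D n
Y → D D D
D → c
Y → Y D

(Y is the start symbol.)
Yes, Y has productions with common prefix 'D D'

Left-factoring is needed when two productions for the same non-terminal
share a common prefix on the right-hand side.

Productions for Y:
  Y → D D
  Y → D D D
  Y → Y D
Productions for D:
  D → D D n
  D → c

Found common prefix 'D D' in productions for Y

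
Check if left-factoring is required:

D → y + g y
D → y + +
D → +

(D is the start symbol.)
Left-factoring is needed when two productions for the same non-terminal
share a common prefix on the right-hand side.

Productions for D:
  D → y + g y
  D → y + +
  D → +

Found common prefix 'y +' in productions for D

Answer: Yes, D has productions with common prefix 'y +'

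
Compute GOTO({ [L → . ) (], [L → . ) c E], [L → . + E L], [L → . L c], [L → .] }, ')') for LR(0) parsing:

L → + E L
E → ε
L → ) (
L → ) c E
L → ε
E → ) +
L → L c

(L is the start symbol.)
GOTO(I, ')') = CLOSURE({ [A → αX.β] : [A → α.Xβ] ∈ I, X = ')' })

Items with dot before ')', with the dot advanced:
  [L → . ) (] → [L → ) . (]
  [L → . ) c E] → [L → ) . c E]
Closure adds nothing (no advanced item has the dot before a non-terminal).

GOTO = { [L → ) . (], [L → ) . c E] }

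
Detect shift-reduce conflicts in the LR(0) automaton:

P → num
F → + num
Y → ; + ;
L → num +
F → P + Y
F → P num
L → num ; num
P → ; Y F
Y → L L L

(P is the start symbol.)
No shift-reduce conflicts

Augment with P' → P and build the canonical LR(0) collection (I0 = CLOSURE({[P' → . P]}), then GOTO on every symbol after a dot until no new states appear). It has 22 states:
  I0: { [P → . ; Y F], [P → . num], [P' → . P] }  — shift
  I1: { [L → . num +], [L → . num ; num], [P → ; . Y F], [Y → . ; + ;], [Y → . L L L] }  — shift
  I2: { [P' → P .] }  — accept
  I3: { [P → num .] }  — reduce
  I4: { [Y → ; . + ;] }  — shift
  I5: { [L → . num +], [L → . num ; num], [Y → L . L L] }  — shift
  I6: { [F → . + num], [F → . P + Y], [F → . P num], [P → . ; Y F], [P → . num], [P → ; Y . F] }  — shift
  I7: { [L → num . +], [L → num . ; num] }  — shift
  I8: { [L → num + .] }  — reduce
  I9: { [L → num ; . num] }  — shift
  I10: { [L → num ; num .] }  — reduce
  I11: { [F → + . num] }  — shift
  I12: { [P → ; Y F .] }  — reduce
  I13: { [F → P . + Y], [F → P . num] }  — shift
  I14: { [F → P + . Y], [L → . num +], [L → . num ; num], [Y → . ; + ;], [Y → . L L L] }  — shift
  I15: { [F → P num .] }  — reduce
  I16: { [F → P + Y .] }  — reduce
  I17: { [F → + num .] }  — reduce
  I18: { [L → . num +], [L → . num ; num], [Y → L L . L] }  — shift
  I19: { [Y → L L L .] }  — reduce
  I20: { [Y → ; + . ;] }  — shift
  I21: { [Y → ; + ; .] }  — reduce

No state contains both a complete item and a shift item.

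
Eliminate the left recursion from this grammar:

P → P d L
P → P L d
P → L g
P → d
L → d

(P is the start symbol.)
P is directly left-recursive. The standard transformation for
  A → A α₁ | ... | A α_m | β₁ | ... | β_n
is
  A  → β₁ A' | ... | β_n A'
  A' → α₁ A' | ... | α_m A' | ε

P → L g becomes P → L g P'
P → d becomes P → d P'
P → P d L becomes P' → d L P'
P → P L d becomes P' → L d P'
Add P' → ε

Productions for other non-terminals are unchanged:
  L → d

Resulting grammar:
P → L g P'
P → d P'
P' → d L P'
P' → L d P'
P' → ε
L → d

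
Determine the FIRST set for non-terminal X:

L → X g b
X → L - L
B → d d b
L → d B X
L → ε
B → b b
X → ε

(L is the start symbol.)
To compute FIRST(X), examine every production with X on the left-hand side, reading each right-hand side left to right until a non-nullable symbol is reached.

FIRST sets of the other non-terminals involved (by the same procedure, iterated to a fixed point):
  FIRST(L) = { '-', 'd', 'g', ε }

From X → L - L:
  - L is a non-terminal: add FIRST(L) \ {ε} = { '-', 'd', 'g' }
    L is nullable, so continue to the next symbol
  - '-' is a terminal: add '-' and stop
From X → ε:
  - ε-production, so ε ∈ FIRST(X)

Collecting: FIRST(X) = { '-', 'd', 'g', ε }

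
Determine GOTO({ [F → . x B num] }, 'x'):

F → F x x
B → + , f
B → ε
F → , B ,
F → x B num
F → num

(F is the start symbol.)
GOTO(I, 'x') = CLOSURE({ [A → αX.β] : [A → α.Xβ] ∈ I, X = 'x' })

Items with dot before 'x', with the dot advanced:
  [F → . x B num] → [F → x . B num]
Closure of the advanced items:
  [F → x . B num] has the dot before B: add [B → . + , f], [B → .]

GOTO = { [B → . + , f], [B → .], [F → x . B num] }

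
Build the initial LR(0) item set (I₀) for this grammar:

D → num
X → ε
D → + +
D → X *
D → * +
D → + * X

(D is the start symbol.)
{ [D → . * +], [D → . + * X], [D → . + +], [D → . X *], [D → . num], [D' → . D], [X → .] }

First, augment the grammar with D' → D
I₀ = CLOSURE({ [D' → . D] }):
  [D' → . D] has the dot before D: add [D → . num], [D → . + +], [D → . X *], [D → . * +], [D → . + * X]
  [D → . X *] has the dot before X: add [X → .]
No further items can be added.

I₀ = { [D → . * +], [D → . + * X], [D → . + +], [D → . X *], [D → . num], [D' → . D], [X → .] }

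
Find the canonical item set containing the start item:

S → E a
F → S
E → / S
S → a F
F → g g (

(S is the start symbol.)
First, augment the grammar with S' → S
I₀ = CLOSURE({ [S' → . S] }):
  [S' → . S] has the dot before S: add [S → . E a], [S → . a F]
  [S → . E a] has the dot before E: add [E → . / S]
No further items can be added.

I₀ = { [E → . / S], [S → . E a], [S → . a F], [S' → . S] }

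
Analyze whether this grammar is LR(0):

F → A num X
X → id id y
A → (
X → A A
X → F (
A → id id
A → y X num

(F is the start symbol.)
No. Shift-reduce conflict between [A → id id .] and [X → id id . y]

Augment with F' → F and build the canonical LR(0) collection (I0 = CLOSURE({[F' → . F]}), then GOTO on every symbol after a dot until no new states appear). It has 18 states:
  I0: { [A → . (], [A → . id id], [A → . y X num], [F → . A num X], [F' → . F] }  — shift
  I1: { [A → ( .] }  — reduce
  I2: { [F → A . num X] }  — shift
  I3: { [F' → F .] }  — accept
  I4: { [A → id . id] }  — shift
  I5: { [A → . (], [A → . id id], [A → . y X num], [A → y . X num], [F → . A num X], [X → . A A], [X → . F (], [X → . id id y] }  — shift
  I6: { [A → . (], [A → . id id], [A → . y X num], [F → A . num X], [X → A . A] }  — shift
  I7: { [X → F . (] }  — shift
  I8: { [A → y X . num] }  — shift
  I9: { [A → id . id], [X → id . id y] }  — shift
  I10: { [A → id id .], [X → id id . y] }  — shift, reduce
  I11: { [X → id id y .] }  — reduce
  I12: { [A → y X num .] }  — reduce
  I13: { [X → F ( .] }  — reduce
  I14: { [X → A A .] }  — reduce
  I15: { [A → . (], [A → . id id], [A → . y X num], [F → . A num X], [F → A num . X], [X → . A A], [X → . F (], [X → . id id y] }  — shift
  I16: { [F → A num X .] }  — reduce
  I17: { [A → id id .] }  — reduce

Conflict in state I10:
  Shift-reduce conflict between [A → id id .] and [X → id id . y]
So the grammar is NOT LR(0).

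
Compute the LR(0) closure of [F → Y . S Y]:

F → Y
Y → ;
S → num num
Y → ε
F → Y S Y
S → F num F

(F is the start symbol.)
{ [F → . Y S Y], [F → . Y], [F → Y . S Y], [S → . F num F], [S → . num num], [Y → . ;], [Y → .] }

Start with: [F → Y . S Y]
  [F → Y . S Y] has the dot before S: add [S → . num num], [S → . F num F]
  [S → . F num F] has the dot before F: add [F → . Y], [F → . Y S Y]
  [F → . Y] has the dot before Y: add [Y → . ;], [Y → .]
No further items can be added.

CLOSURE = { [F → . Y S Y], [F → . Y], [F → Y . S Y], [S → . F num F], [S → . num num], [Y → . ;], [Y → .] }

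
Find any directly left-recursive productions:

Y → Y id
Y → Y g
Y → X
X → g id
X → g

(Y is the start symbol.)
Direct left recursion occurs when N → N α for some non-terminal N (the right-hand side begins with the left-hand side itself).

Y → Y id: LEFT RECURSIVE (starts with Y)
Y → Y g: LEFT RECURSIVE (starts with Y)
Y → X: starts with X
X → g id: starts with g
X → g: starts with g

The grammar has direct left recursion on: Y.

Answer: Yes, Y is left-recursive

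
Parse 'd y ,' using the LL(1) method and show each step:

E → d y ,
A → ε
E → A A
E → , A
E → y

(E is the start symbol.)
Stack is shown with the top on the left.

Stack    Input    Action
------------------------
E $      d y , $  output E → d y ,
d y , $  d y , $  match 'd'
y , $    y , $    match 'y'
, $      , $      match ','
$        $        accept

The string is accepted.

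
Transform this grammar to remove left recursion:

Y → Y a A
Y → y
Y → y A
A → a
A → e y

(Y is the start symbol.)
Y → y Y'
Y → y A Y'
Y' → a A Y'
Y' → ε
A → a
A → e y

Y is directly left-recursive. The standard transformation for
  A → A α₁ | ... | A α_m | β₁ | ... | β_n
is
  A  → β₁ A' | ... | β_n A'
  A' → α₁ A' | ... | α_m A' | ε

Y → y becomes Y → y Y'
Y → y A becomes Y → y A Y'
Y → Y a A becomes Y' → a A Y'
Add Y' → ε

Productions for other non-terminals are unchanged:
  A → a
  A → e y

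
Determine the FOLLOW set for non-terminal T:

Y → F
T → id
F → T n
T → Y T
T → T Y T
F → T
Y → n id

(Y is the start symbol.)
In F → T n: T is followed by n, add FIRST(n) \ {ε} = { 'n' }
In T → Y T: T is at the end; this adds FOLLOW(T) to itself — nothing new
In T → T Y T: T is followed by Y T, add FIRST(Y T) \ {ε} = { 'id', 'n' }
In T → T Y T: T is at the end; this adds FOLLOW(T) to itself — nothing new
In F → T: T is at the end, add FOLLOW(F)

The FOLLOW sets referred to above (computed the same way, to a fixed point):
  FOLLOW(F) = { $, 'id', 'n' }

Taking the union: FOLLOW(T) = { $, 'id', 'n' }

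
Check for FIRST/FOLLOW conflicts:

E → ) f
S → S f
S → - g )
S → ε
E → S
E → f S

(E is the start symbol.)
Nullable non-terminals: E, S.
FIRST sets used below: FIRST(S) = { '-', 'f', ε }

E: nullable alternative(s) E → S; FOLLOW(E) = { $ }
  E → ) f: FIRST \ {ε} = { ')' } — disjoint from FOLLOW(E)
  E → S: FIRST \ {ε} = { '-', 'f' } — this is the only nullable alternative, skip
  E → f S: FIRST \ {ε} = { 'f' } — disjoint from FOLLOW(E)

S: nullable alternative(s) S → ε; FOLLOW(S) = { $, 'f' }
  S → S f: FIRST \ {ε} = { '-', 'f' } — overlaps FOLLOW(S) on { 'f' }: CONFLICT
  S → - g ): FIRST \ {ε} = { '-' } — disjoint from FOLLOW(S)
  S → ε: FIRST \ {ε} = { } — this is the only nullable alternative, skip

So the grammar has 1 FIRST/FOLLOW conflict (marked CONFLICT above).

Answer: Yes. S → S f with FOLLOW(S) on { 'f' }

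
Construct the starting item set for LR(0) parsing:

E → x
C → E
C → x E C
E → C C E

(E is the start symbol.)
{ [C → . E], [C → . x E C], [E → . C C E], [E → . x], [E' → . E] }

First, augment the grammar with E' → E
I₀ = CLOSURE({ [E' → . E] }):
  [E' → . E] has the dot before E: add [E → . x], [E → . C C E]
  [E → . C C E] has the dot before C: add [C → . E], [C → . x E C]
No further items can be added.

I₀ = { [C → . E], [C → . x E C], [E → . C C E], [E → . x], [E' → . E] }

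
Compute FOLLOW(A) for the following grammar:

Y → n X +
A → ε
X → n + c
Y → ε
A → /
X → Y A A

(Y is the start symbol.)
To compute FOLLOW(A), find every occurrence of A on a right-hand side N → α A β: add FIRST(β) \ {ε}, and if β is empty or nullable also add FOLLOW(N). Iterate to a fixed point.

In X → Y A A: A is followed by A, add FIRST(A) \ {ε} = { '/' }
  A is nullable, so also add FOLLOW(X)
In X → Y A A: A is at the end, add FOLLOW(X)

The FOLLOW sets referred to above (computed the same way, to a fixed point):
  FOLLOW(X) = { '+' }

Taking the union: FOLLOW(A) = { '+', '/' }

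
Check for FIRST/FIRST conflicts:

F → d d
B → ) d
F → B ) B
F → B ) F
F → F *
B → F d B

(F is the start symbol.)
Yes. F → d d / F → B ')' B on { 'd' }; F → d d / F → B ')' F on { 'd' }; F → d d / F → F '*' on { 'd' }; F → B ')' B / F → B ')' F on { ')', 'd' }; F → B ')' B / F → F '*' on { ')', 'd' }; F → B ')' F / F → F '*' on { ')', 'd' }; B → ')' d / B → F d B on { ')' }

A FIRST/FIRST conflict occurs when two productions N → α and N → β for the same non-terminal have FIRST(α) ∩ FIRST(β) ≠ ∅ (with ε ∈ FIRST of a nullable right-hand side, so two nullable alternatives also conflict).

FIRST sets of the non-terminals at (or reachable through a nullable prefix from) the front of some alternative:
  FIRST(B) = { ')', 'd' }
  FIRST(F) = { ')', 'd' }

Productions for F:
  F → d d: FIRST = { 'd' }
  F → B ) B: FIRST = { ')', 'd' }
  F → B ) F: FIRST = { ')', 'd' }
  F → F *: FIRST = { ')', 'd' }
Productions for B:
  B → ) d: FIRST = { ')' }
  B → F d B: FIRST = { ')', 'd' }

Conflict for F: F → d d and F → B ) B
  Overlap: { 'd' }
Conflict for F: F → d d and F → B ) F
  Overlap: { 'd' }
Conflict for F: F → d d and F → F *
  Overlap: { 'd' }
Conflict for F: F → B ) B and F → B ) F
  Overlap: { ')', 'd' }
Conflict for F: F → B ) B and F → F *
  Overlap: { ')', 'd' }
Conflict for F: F → B ) F and F → F *
  Overlap: { ')', 'd' }
Conflict for B: B → ) d and B → F d B
  Overlap: { ')' }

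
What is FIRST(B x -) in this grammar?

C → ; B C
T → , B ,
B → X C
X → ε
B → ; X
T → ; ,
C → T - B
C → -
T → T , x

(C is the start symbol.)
{ ',', '-', ';' }

FIRST sets of the non-terminals involved (from the grammar, by fixed-point iteration):
  FIRST(B) = { ',', '-', ';' }

To compute FIRST(B x -), process the symbols left to right:
Symbol B is a non-terminal. Add FIRST(B) \ {ε} = { ',', '-', ';' }
B is not nullable (ε ∉ FIRST(B)), so stop here.
FIRST(B x -) = { ',', '-', ';' }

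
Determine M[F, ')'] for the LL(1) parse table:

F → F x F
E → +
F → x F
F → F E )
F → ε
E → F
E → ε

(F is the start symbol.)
To find M[F, ')'], we find productions for F where ')' is in the predict set (PREDICT(N → α) = (FIRST(α) \ {ε}) ∪ (FOLLOW(N) if α ⇒* ε)).

Relevant sets:
  FIRST(F) = { ')', '+', 'x', ε }
  FIRST(E) = { ')', '+', 'x', ε }
  FOLLOW(F) = { $, ')', '+', 'x' }

F → F x F: PREDICT = { ')', '+', 'x' }
  ')' is in predict set, so this production goes in M[F, ')']
F → x F: PREDICT = { 'x' }
F → F E ): PREDICT = { ')', '+', 'x' }
  ')' is in predict set, so this production goes in M[F, ')']
F → ε: PREDICT = { $, ')', '+', 'x' }
  ')' is in predict set, so this production goes in M[F, ')']

M[F, ')'] = F → F x F, F → F E ), F → ε  (a multiply-defined cell — the grammar is not LL(1))

Answer: F → F x F, F → F E ), F → ε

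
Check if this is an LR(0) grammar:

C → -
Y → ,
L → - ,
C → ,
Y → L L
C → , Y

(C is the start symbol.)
No. Shift-reduce conflict between [C → , .] and [L → . - ,]

A grammar is LR(0) if no state in the canonical LR(0) collection has:
  - both a shift item (dot before a terminal) and a complete item (shift-reduce conflict), or
  - two or more complete items (reduce-reduce conflict; the accept item [C' → C .] counts as a complete item here).

Augment with C' → C and build the canonical LR(0) collection (I0 = CLOSURE({[C' → . C]}), then GOTO on every symbol after a dot until no new states appear). It has 10 states:
  I0: { [C → . , Y], [C → . ,], [C → . -], [C' → . C] }  — shift
  I1: { [C → , . Y], [C → , .], [L → . - ,], [Y → . ,], [Y → . L L] }  — shift, reduce
  I2: { [C → - .] }  — reduce
  I3: { [C' → C .] }  — accept
  I4: { [Y → , .] }  — reduce
  I5: { [L → - . ,] }  — shift
  I6: { [L → . - ,], [Y → L . L] }  — shift
  I7: { [C → , Y .] }  — reduce
  I8: { [Y → L L .] }  — reduce
  I9: { [L → - , .] }  — reduce

Conflict in state I1:
  Shift-reduce conflict between [C → , .] and [L → . - ,]
So the grammar is NOT LR(0).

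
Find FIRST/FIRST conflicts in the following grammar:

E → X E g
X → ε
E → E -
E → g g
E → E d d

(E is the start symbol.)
FIRST sets of the non-terminals at (or reachable through a nullable prefix from) the front of some alternative:
  FIRST(X) = { ε }
  FIRST(E) = { 'g' }

Productions for E:
  E → X E g: FIRST = { 'g' }
  E → E -: FIRST = { 'g' }
  E → g g: FIRST = { 'g' }
  E → E d d: FIRST = { 'g' }
X has only one production, so no FIRST/FIRST conflict is possible there.

Conflict for E: E → X E g and E → E -
  Overlap: { 'g' }
Conflict for E: E → X E g and E → g g
  Overlap: { 'g' }
Conflict for E: E → X E g and E → E d d
  Overlap: { 'g' }
Conflict for E: E → E - and E → g g
  Overlap: { 'g' }
Conflict for E: E → E - and E → E d d
  Overlap: { 'g' }
Conflict for E: E → g g and E → E d d
  Overlap: { 'g' }

Answer: Yes. E → X E g / E → E '-' on { 'g' }; E → X E g / E → g g on { 'g' }; E → X E g / E → E d d on { 'g' }; E → E '-' / E → g g on { 'g' }; E → E '-' / E → E d d on { 'g' }; E → g g / E → E d d on { 'g' }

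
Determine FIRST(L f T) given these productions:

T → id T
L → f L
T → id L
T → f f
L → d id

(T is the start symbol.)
FIRST sets of the non-terminals involved (from the grammar, by fixed-point iteration):
  FIRST(L) = { 'd', 'f' }

To compute FIRST(L f T), process the symbols left to right:
Symbol L is a non-terminal. Add FIRST(L) \ {ε} = { 'd', 'f' }
L is not nullable (ε ∉ FIRST(L)), so stop here.
FIRST(L f T) = { 'd', 'f' }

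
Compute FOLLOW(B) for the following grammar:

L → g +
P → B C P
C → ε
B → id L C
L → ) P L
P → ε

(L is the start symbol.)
In P → B C P: B is followed by C P, add FIRST(C P) \ {ε} = { 'id' }
  C P is nullable, so also add FOLLOW(P)

The FOLLOW sets referred to above (computed the same way, to a fixed point):
  FOLLOW(P) = { ')', 'g' }

Taking the union: FOLLOW(B) = { ')', 'g', 'id' }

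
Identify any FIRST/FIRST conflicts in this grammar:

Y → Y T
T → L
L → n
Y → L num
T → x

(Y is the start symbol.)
FIRST sets of the non-terminals at (or reachable through a nullable prefix from) the front of some alternative:
  FIRST(Y) = { 'n' }
  FIRST(L) = { 'n' }

Productions for Y:
  Y → Y T: FIRST = { 'n' }
  Y → L num: FIRST = { 'n' }
Productions for T:
  T → L: FIRST = { 'n' }
  T → x: FIRST = { 'x' }
L has only one production, so no FIRST/FIRST conflict is possible there.

Conflict for Y: Y → Y T and Y → L num
  Overlap: { 'n' }

Answer: Yes. Y → Y T / Y → L num on { 'n' }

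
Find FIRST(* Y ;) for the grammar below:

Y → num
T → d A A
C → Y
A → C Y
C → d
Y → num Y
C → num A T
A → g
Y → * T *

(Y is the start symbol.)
To compute FIRST(* Y ;), process the symbols left to right:
Symbol * is a terminal. Add '*' and stop.
FIRST(* Y ;) = { '*' }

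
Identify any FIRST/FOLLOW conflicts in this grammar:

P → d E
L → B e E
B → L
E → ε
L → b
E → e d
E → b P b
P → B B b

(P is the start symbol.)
Nullable non-terminals: E.

E: nullable alternative(s) E → ε; FOLLOW(E) = { $, 'b', 'e' }
  E → ε: FIRST \ {ε} = { } — this is the only nullable alternative, skip
  E → e d: FIRST \ {ε} = { 'e' } — overlaps FOLLOW(E) on { 'e' }: CONFLICT
  E → b P b: FIRST \ {ε} = { 'b' } — overlaps FOLLOW(E) on { 'b' }: CONFLICT

B, L, P have no nullable alternative, so no FIRST/FOLLOW check is needed there.

So the grammar has 2 FIRST/FOLLOW conflicts (marked CONFLICT above).

Answer: Yes. E → e d with FOLLOW(E) on { 'e' }; E → b P b with FOLLOW(E) on { 'b' }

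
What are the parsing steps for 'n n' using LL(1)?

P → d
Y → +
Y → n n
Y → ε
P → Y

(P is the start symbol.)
LL(1) parsing maintains a stack (initially the start symbol over $) and the input. At each step: if the stack top is a terminal, match it against the current input token; if it is a non-terminal N, replace it with the RHS of M[N, lookahead] (the unique production whose predict set contains the lookahead).

Stack is shown with the top on the left.

Stack  Input  Action
--------------------
P $    n n $  output P → Y
Y $    n n $  output Y → n n
n n $  n n $  match 'n'
n $    n $    match 'n'
$      $      accept

The string is accepted.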